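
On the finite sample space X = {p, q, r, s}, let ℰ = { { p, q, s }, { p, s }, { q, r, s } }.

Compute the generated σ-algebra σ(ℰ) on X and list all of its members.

|σ(ℰ)| = 16.  σ(ℰ) = { {  }, { p }, { q }, { r }, { s }, { p, q }, { p, r }, { p, s }, { q, r }, { q, s }, { r, s }, { p, q, r }, { p, q, s }, { p, r, s }, { q, r, s }, X }

Trace:
Start: ℰ ∪ {∅, X} = { {  }, { p, s }, { p, q, s }, { q, r, s }, X }.
Round 1: 3 new —
  { p }  = { q, r, s }ᶜ
  { r }  = { p, q, s }ᶜ
  { q, r }  = { p, s }ᶜ
  [8 total]
Round 2. New:
  { p, r }  = { r } ∪ { p }
  { p, q, r }  = { q, r } ∪ { p }
  { p, r, s }  = { r } ∪ { p, s }
  [11 total]
Round 3. New:
  { q }  = { p, r, s }ᶜ
  { s }  = { p, q, r }ᶜ
  { q, s }  = { p, r }ᶜ
  [14 total]
Round 4 (2 new):
  { p, q }  = { q } ∪ { p }
  { r, s }  = { r } ∪ { s }
  [16 total]
Round 5 adds nothing — fixpoint reached.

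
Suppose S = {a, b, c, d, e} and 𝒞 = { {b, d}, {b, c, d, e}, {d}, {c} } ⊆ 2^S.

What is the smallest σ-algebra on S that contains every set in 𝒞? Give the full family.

Seed the family with 𝒞 together with ∅ and S: { {}, {c}, {d}, {b, d}, {b, c, d, e}, S }.
Step 1 adds 6:
  {a}  = ᶜ of {b, c, d, e}
  {c, d}  = {c} ∪ {d}
  {a, c, e}  = ᶜ of {b, d}
  {b, c, d}  = {c} ∪ {b, d}
  {a, b, c, e}  = ᶜ of {d}
  {a, b, d, e}  = ᶜ of {c}
  |family| = 12
Step 2: 8 new —
  {a, c}  = {c} ∪ {a}
  {a, d}  = {d} ∪ {a}
  {a, e}  = ᶜ of {b, c, d}
  {a, b, d}  = {b, d} ∪ {a}
  {a, b, e}  = ᶜ of {c, d}
  {a, c, d}  = {c, d} ∪ {a}
  {a, b, c, d}  = {b, c, d} ∪ {a}
  {a, c, d, e}  = {c, d} ∪ {a, c, e}
  |family| = 20
Step 3: +7 →
  {b}  = ᶜ of {a, c, d, e}
  {e}  = ᶜ of {a, b, c, d}
  {b, e}  = ᶜ of {a, c, d}
  {c, e}  = ᶜ of {a, b, d}
  {a, d, e}  = {a, d} ∪ {a, e}
  {b, c, e}  = ᶜ of {a, d}
  {b, d, e}  = ᶜ of {a, c}
  |family| = 27
Step 4 adds 5:
  {a, b}  = {b} ∪ {a}
  {b, c}  = ᶜ of {a, d, e}
  {d, e}  = {e} ∪ {d}
  {a, b, c}  = {b} ∪ {a, c}
  {c, d, e}  = {c, d} ∪ {e}
  |family| = 32
Step 5: already closed under ᶜ and ∪.

|σ(𝒞)| = 32.  σ(𝒞) = { {}, {a}, {b}, {c}, {d}, {e}, {a, b}, {a, c}, {a, d}, {a, e}, {b, c}, {b, d}, {b, e}, {c, d}, {c, e}, {d, e}, {a, b, c}, {a, b, d}, {a, b, e}, {a, c, d}, {a, c, e}, {a, d, e}, {b, c, d}, {b, c, e}, {b, d, e}, {c, d, e}, {a, b, c, d}, {a, b, c, e}, {a, b, d, e}, {a, c, d, e}, {b, c, d, e}, S }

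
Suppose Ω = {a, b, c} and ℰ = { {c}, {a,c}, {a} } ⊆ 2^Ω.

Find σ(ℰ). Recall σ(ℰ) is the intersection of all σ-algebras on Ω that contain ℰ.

Take S₀ = ℰ ∪ {∅, Ω} = { {}, {a}, {c}, {a,c}, Ω }.
Iteration 1 (3 new):
  {b}  = ᶜ of {a,c}
  {a,b}  = ᶜ of {c}
  {b,c}  = ᶜ of {a}
  — 8 sets.
Iteration 2: no new sets; the family is a σ-algebra.

|σ(ℰ)| = 8.  σ(ℰ) = { {}, {a}, {b}, {c}, {a,b}, {a,c}, {b,c}, Ω }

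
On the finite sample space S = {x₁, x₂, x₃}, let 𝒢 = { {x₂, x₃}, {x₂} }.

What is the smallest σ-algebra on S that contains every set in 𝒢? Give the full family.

Begin from { {}, {x₂}, {x₂, x₃}, S } (that is, 𝒢 plus ∅ and S).
Round 1: 2 new —
  {x₁}  = S∖{x₂, x₃}
  {x₁, x₃}  = S∖{x₂}
  [6 total]
Round 2: +1 →
  {x₁, x₂}  = {x₂} ∪ {x₁}
  [7 total]
Round 3. New:
  {x₃}  = S∖{x₁, x₂}
  [8 total]
Round 4: no new sets; the family is a σ-algebra.

Hence σ(𝒢) has 8 members: { {}, {x₁}, {x₂}, {x₃}, {x₁, x₂}, {x₁, x₃}, {x₂, x₃}, S }.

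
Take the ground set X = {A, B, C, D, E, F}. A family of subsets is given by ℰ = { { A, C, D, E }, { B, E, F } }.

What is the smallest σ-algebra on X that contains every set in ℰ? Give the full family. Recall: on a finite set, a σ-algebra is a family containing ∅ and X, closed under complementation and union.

Seed the family with ℰ together with ∅ and X: { {}, { B, E, F }, { A, C, D, E }, X }.
Step 1 (2 new):
  { B, F }  = complement { A, C, D, E }
  { A, C, D }  = complement { B, E, F }
  |family| = 6
Step 2 (1 new):
  { A, B, C, D, F }  = { A, C, D } ∪ { B, F }
  |family| = 7
Step 3 adds 1:
  { E }  = complement { A, B, C, D, F }
  |family| = 8
Step 4: no new sets; the family is a σ-algebra.

Therefore σ(ℰ) = { {}, { E }, { B, F }, { A, C, D }, { B, E, F }, { A, C, D, E }, { A, B, C, D, F }, X } (|σ(ℰ)| = 8).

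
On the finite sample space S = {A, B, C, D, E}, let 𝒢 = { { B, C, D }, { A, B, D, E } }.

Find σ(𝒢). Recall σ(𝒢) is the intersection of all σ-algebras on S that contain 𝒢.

|σ(𝒢)| = 8.  σ(𝒢) = { ∅, { C }, { A, E }, { B, D }, { A, C, E }, { B, C, D }, { A, B, D, E }, S }

Check:
Begin from { ∅, { B, C, D }, { A, B, D, E }, S } (that is, 𝒢 plus ∅ and S).
Step 1 adds 2:
  { C }  = ᶜ of { A, B, D, E }
  { A, E }  = ᶜ of { B, C, D }
  (now 6)
Step 2: 1 new —
  { A, C, E }  = { C } ∪ { A, E }
  (now 7)
Step 3 (1 new):
  { B, D }  = ᶜ of { A, C, E }
  (now 8)
Step 4: closed — nothing new.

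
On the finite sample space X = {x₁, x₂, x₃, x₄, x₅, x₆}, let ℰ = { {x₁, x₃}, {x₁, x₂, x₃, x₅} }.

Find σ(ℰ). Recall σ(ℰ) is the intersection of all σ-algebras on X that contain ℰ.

σ(ℰ) = { {}, {x₁, x₃}, {x₂, x₅}, {x₄, x₆}, {x₁, x₂, x₃, x₅}, {x₁, x₃, x₄, x₆}, {x₂, x₄, x₅, x₆}, X }

Check:
Start: ℰ ∪ {∅, X} = { {}, {x₁, x₃}, {x₁, x₂, x₃, x₅}, X }.
Iteration 1 (2 new):
  {x₄, x₆}  = {x₁, x₂, x₃, x₅}ᶜ
  {x₂, x₄, x₅, x₆}  = {x₁, x₃}ᶜ
  |family| = 6
Iteration 2. New:
  {x₁, x₃, x₄, x₆}  = {x₁, x₃} ∪ {x₄, x₆}
  |family| = 7
Iteration 3: 1 new —
  {x₂, x₅}  = {x₁, x₃, x₄, x₆}ᶜ
  |family| = 8
Iteration 4 adds nothing — fixpoint reached.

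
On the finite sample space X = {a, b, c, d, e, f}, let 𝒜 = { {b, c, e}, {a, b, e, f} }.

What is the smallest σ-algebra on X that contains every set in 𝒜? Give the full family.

Answer: σ(𝒜) = { ∅, {c}, {d}, {a, f}, {b, e}, {c, d}, {a, c, f}, {a, d, f}, {b, c, e}, {b, d, e}, {a, b, e, f}, {a, c, d, f}, {b, c, d, e}, {a, b, c, e, f}, {a, b, d, e, f}, X }

Working:
Seed the family with 𝒜 together with ∅ and X: { ∅, {b, c, e}, {a, b, e, f}, X }.
Step 1 adds 3:
  {c, d}  = {a, b, e, f}ᶜ
  {a, d, f}  = {b, c, e}ᶜ
  {a, b, c, e, f}  = {b, c, e} ∪ {a, b, e, f}
  — 7 sets.
Step 2 adds 4:
  {d}  = {a, b, c, e, f}ᶜ
  {a, c, d, f}  = {c, d} ∪ {a, d, f}
  {b, c, d, e}  = {c, d} ∪ {b, c, e}
  {a, b, d, e, f}  = {a, d, f} ∪ {a, b, e, f}
  — 11 sets.
Step 3 (3 new):
  {c}  = {a, b, d, e, f}ᶜ
  {a, f}  = {b, c, d, e}ᶜ
  {b, e}  = {a, c, d, f}ᶜ
  — 14 sets.
Step 4: +2 →
  {a, c, f}  = {c} ∪ {a, f}
  {b, d, e}  = {b, e} ∪ {d}
  — 16 sets.
Step 5: already closed under ᶜ and ∪.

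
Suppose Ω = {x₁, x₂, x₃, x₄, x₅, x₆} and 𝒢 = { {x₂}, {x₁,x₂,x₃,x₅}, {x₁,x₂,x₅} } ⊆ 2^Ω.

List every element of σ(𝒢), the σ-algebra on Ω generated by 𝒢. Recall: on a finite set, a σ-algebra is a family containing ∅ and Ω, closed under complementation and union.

|σ(𝒢)| = 16.  σ(𝒢) = { {}, {x₂}, {x₃}, {x₁,x₅}, {x₂,x₃}, {x₄,x₆}, {x₁,x₂,x₅}, {x₁,x₃,x₅}, {x₂,x₄,x₆}, {x₃,x₄,x₆}, {x₁,x₂,x₃,x₅}, {x₁,x₄,x₅,x₆}, {x₂,x₃,x₄,x₆}, {x₁,x₂,x₄,x₅,x₆}, {x₁,x₃,x₄,x₅,x₆}, Ω }

Derivation:
Start: 𝒢 ∪ {∅, Ω} = { {}, {x₂}, {x₁,x₂,x₅}, {x₁,x₂,x₃,x₅}, Ω }.
Iteration 1 (3 new):
  {x₄,x₆}  = ᶜ of {x₁,x₂,x₃,x₅}
  {x₃,x₄,x₆}  = ᶜ of {x₁,x₂,x₅}
  {x₁,x₃,x₄,x₅,x₆}  = ᶜ of {x₂}
  — 8 sets.
Iteration 2: 3 new —
  {x₂,x₄,x₆}  = {x₂} ∪ {x₄,x₆}
  {x₂,x₃,x₄,x₆}  = {x₂} ∪ {x₃,x₄,x₆}
  {x₁,x₂,x₄,x₅,x₆}  = {x₁,x₂,x₅} ∪ {x₄,x₆}
  — 11 sets.
Iteration 3: 3 new —
  {x₃}  = ᶜ of {x₁,x₂,x₄,x₅,x₆}
  {x₁,x₅}  = ᶜ of {x₂,x₃,x₄,x₆}
  {x₁,x₃,x₅}  = ᶜ of {x₂,x₄,x₆}
  — 14 sets.
Iteration 4: +2 →
  {x₂,x₃}  = {x₃} ∪ {x₂}
  {x₁,x₄,x₅,x₆}  = {x₁,x₅} ∪ {x₄,x₆}
  — 16 sets.
Iteration 5: no new sets; the family is a σ-algebra.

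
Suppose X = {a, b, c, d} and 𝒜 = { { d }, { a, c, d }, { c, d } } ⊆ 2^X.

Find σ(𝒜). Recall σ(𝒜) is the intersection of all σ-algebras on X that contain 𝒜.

Answer: σ(𝒜) = { ∅, { a }, { b }, { c }, { d }, { a, b }, { a, c }, { a, d }, { b, c }, { b, d }, { c, d }, { a, b, c }, { a, b, d }, { a, c, d }, { b, c, d }, X }

Working:
Begin from { ∅, { d }, { c, d }, { a, c, d }, X } (that is, 𝒜 plus ∅ and X).
Step 1: 3 new —
  { b }  = complement { a, c, d }
  { a, b }  = complement { c, d }
  { a, b, c }  = complement { d }
  (now 8)
Step 2 adds 3:
  { b, d }  = { d } ∪ { b }
  { a, b, d }  = { d } ∪ { a, b }
  { b, c, d }  = { b } ∪ { c, d }
  (now 11)
Step 3 (3 new):
  { a }  = complement { b, c, d }
  { c }  = complement { a, b, d }
  { a, c }  = complement { b, d }
  (now 14)
Step 4 (2 new):
  { a, d }  = { d } ∪ { a }
  { b, c }  = { c } ∪ { b }
  (now 16)
Step 5: no new sets; the family is a σ-algebra.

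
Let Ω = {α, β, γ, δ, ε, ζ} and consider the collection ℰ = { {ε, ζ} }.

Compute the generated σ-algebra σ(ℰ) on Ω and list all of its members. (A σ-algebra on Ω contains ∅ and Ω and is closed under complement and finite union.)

Answer: σ(ℰ) = { {}, {ε, ζ}, {α, β, γ, δ}, Ω }

Trace:
Initial family (3 sets): { {}, {ε, ζ}, Ω }.
Iteration 1: +1 →
  {α, β, γ, δ}  = Ω∖{ε, ζ}
  (now 4)
After Iteration 2 the family is unchanged; done.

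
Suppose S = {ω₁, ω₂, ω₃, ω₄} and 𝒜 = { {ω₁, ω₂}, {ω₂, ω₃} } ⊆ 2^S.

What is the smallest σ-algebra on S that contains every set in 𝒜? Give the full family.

Answer: σ(𝒜) = { {}, {ω₁}, {ω₂}, {ω₃}, {ω₄}, {ω₁, ω₂}, {ω₁, ω₃}, {ω₁, ω₄}, {ω₂, ω₃}, {ω₂, ω₄}, {ω₃, ω₄}, {ω₁, ω₂, ω₃}, {ω₁, ω₂, ω₄}, {ω₁, ω₃, ω₄}, {ω₂, ω₃, ω₄}, S }

Derivation:
Take S₀ = 𝒜 ∪ {∅, S} = { {}, {ω₁, ω₂}, {ω₂, ω₃}, S }.
Round 1 adds 3:
  {ω₁, ω₄}  = S∖{ω₂, ω₃}
  {ω₃, ω₄}  = S∖{ω₁, ω₂}
  {ω₁, ω₂, ω₃}  = {ω₁, ω₂} ∪ {ω₂, ω₃}
  [7 total]
Round 2: +4 →
  {ω₄}  = S∖{ω₁, ω₂, ω₃}
  {ω₁, ω₂, ω₄}  = {ω₁, ω₄} ∪ {ω₁, ω₂}
  {ω₁, ω₃, ω₄}  = {ω₃, ω₄} ∪ {ω₁, ω₄}
  {ω₂, ω₃, ω₄}  = {ω₃, ω₄} ∪ {ω₂, ω₃}
  [11 total]
Round 3. New:
  {ω₁}  = S∖{ω₂, ω₃, ω₄}
  {ω₂}  = S∖{ω₁, ω₃, ω₄}
  {ω₃}  = S∖{ω₁, ω₂, ω₄}
  [14 total]
Round 4. New:
  {ω₁, ω₃}  = {ω₃} ∪ {ω₁}
  {ω₂, ω₄}  = {ω₄} ∪ {ω₂}
  [16 total]
Round 5: no new sets; the family is a σ-algebra.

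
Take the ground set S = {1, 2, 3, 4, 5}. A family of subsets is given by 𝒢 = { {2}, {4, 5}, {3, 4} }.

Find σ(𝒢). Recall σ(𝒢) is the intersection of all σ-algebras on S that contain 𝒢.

σ(𝒢) (32 sets): { ∅, {1}, {2}, {3}, {4}, {5}, {1, 2}, {1, 3}, {1, 4}, {1, 5}, {2, 3}, {2, 4}, {2, 5}, {3, 4}, {3, 5}, {4, 5}, {1, 2, 3}, {1, 2, 4}, {1, 2, 5}, {1, 3, 4}, {1, 3, 5}, {1, 4, 5}, {2, 3, 4}, {2, 3, 5}, {2, 4, 5}, {3, 4, 5}, {1, 2, 3, 4}, {1, 2, 3, 5}, {1, 2, 4, 5}, {1, 3, 4, 5}, {2, 3, 4, 5}, S }

Trace:
Take S₀ = 𝒢 ∪ {∅, S} = { ∅, {2}, {3, 4}, {4, 5}, S }.
Step 1. New:
  {1, 2, 3}  = S∖{4, 5}
  {1, 2, 5}  = S∖{3, 4}
  {2, 3, 4}  = {3, 4} ∪ {2}
  {2, 4, 5}  = {4, 5} ∪ {2}
  {3, 4, 5}  = {4, 5} ∪ {3, 4}
  {1, 3, 4, 5}  = S∖{2}
  [11 total]
Step 2 adds 7:
  {1, 2}  = S∖{3, 4, 5}
  {1, 3}  = S∖{2, 4, 5}
  {1, 5}  = S∖{2, 3, 4}
  {1, 2, 3, 4}  = {3, 4} ∪ {1, 2, 3}
  {1, 2, 3, 5}  = {1, 2, 3} ∪ {1, 2, 5}
  {1, 2, 4, 5}  = {4, 5} ∪ {1, 2, 5}
  {2, 3, 4, 5}  = {3, 4, 5} ∪ {2, 3, 4}
  [18 total]
Step 3 adds 7:
  {1}  = S∖{2, 3, 4, 5}
  {3}  = S∖{1, 2, 4, 5}
  {4}  = S∖{1, 2, 3, 5}
  {5}  = S∖{1, 2, 3, 4}
  {1, 3, 4}  = {3, 4} ∪ {1, 3}
  {1, 3, 5}  = {1, 3} ∪ {1, 5}
  {1, 4, 5}  = {4, 5} ∪ {1, 5}
  [25 total]
Step 4: 6 new —
  {1, 4}  = {4} ∪ {1}
  {2, 3}  = S∖{1, 4, 5}
  {2, 4}  = S∖{1, 3, 5}
  {2, 5}  = S∖{1, 3, 4}
  {3, 5}  = {5} ∪ {3}
  {1, 2, 4}  = {1, 2} ∪ {4}
  [31 total]
Step 5 (1 new):
  {2, 3, 5}  = S∖{1, 4}
  [32 total]
Step 6: closed — nothing new.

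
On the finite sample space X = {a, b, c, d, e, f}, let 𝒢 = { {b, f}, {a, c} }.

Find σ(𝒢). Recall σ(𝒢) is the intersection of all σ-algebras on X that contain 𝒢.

σ(𝒢) (8 sets): { {}, {a, c}, {b, f}, {d, e}, {a, b, c, f}, {a, c, d, e}, {b, d, e, f}, X }

Derivation:
Seed the family with 𝒢 together with ∅ and X: { {}, {a, c}, {b, f}, X }.
Round 1. New:
  {a, b, c, f}  = {b, f} ∪ {a, c}
  {a, c, d, e}  = {b, f}ᶜ
  {b, d, e, f}  = {a, c}ᶜ
  (now 7)
Round 2: +1 →
  {d, e}  = {a, b, c, f}ᶜ
  (now 8)
Round 3: no new sets; the family is a σ-algebra.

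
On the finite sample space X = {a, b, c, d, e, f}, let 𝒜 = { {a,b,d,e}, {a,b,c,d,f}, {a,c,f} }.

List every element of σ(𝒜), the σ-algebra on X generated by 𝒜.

σ(𝒜) (16 sets): { ∅, {a}, {e}, {a,e}, {b,d}, {c,f}, {a,b,d}, {a,c,f}, {b,d,e}, {c,e,f}, {a,b,d,e}, {a,c,e,f}, {b,c,d,f}, {a,b,c,d,f}, {b,c,d,e,f}, X }

Derivation:
Start: 𝒜 ∪ {∅, X} = { ∅, {a,c,f}, {a,b,d,e}, {a,b,c,d,f}, X }.
Step 1. New:
  {e}  = X∖{a,b,c,d,f}
  {c,f}  = X∖{a,b,d,e}
  {b,d,e}  = X∖{a,c,f}
  — 8 sets.
Step 2 (3 new):
  {c,e,f}  = {c,f} ∪ {e}
  {a,c,e,f}  = {a,c,f} ∪ {e}
  {b,c,d,e,f}  = {c,f} ∪ {b,d,e}
  — 11 sets.
Step 3 (3 new):
  {a}  = X∖{b,c,d,e,f}
  {b,d}  = X∖{a,c,e,f}
  {a,b,d}  = X∖{c,e,f}
  — 14 sets.
Step 4: +2 →
  {a,e}  = {e} ∪ {a}
  {b,c,d,f}  = {c,f} ∪ {b,d}
  — 16 sets.
Step 5 adds nothing — fixpoint reached.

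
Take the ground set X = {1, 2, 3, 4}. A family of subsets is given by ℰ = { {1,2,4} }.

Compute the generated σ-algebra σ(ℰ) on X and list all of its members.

|σ(ℰ)| = 4.  σ(ℰ) = { ∅, {3}, {1,2,4}, X }

Check:
Begin from { ∅, {1,2,4}, X } (that is, ℰ plus ∅ and X).
Iteration 1 (1 new):
  {3}  = ᶜ of {1,2,4}
  |family| = 4
After Iteration 2 the family is unchanged; done.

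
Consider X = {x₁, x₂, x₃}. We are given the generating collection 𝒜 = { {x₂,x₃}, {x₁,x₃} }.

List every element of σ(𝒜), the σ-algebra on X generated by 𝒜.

σ(𝒜) = { {}, {x₁}, {x₂}, {x₃}, {x₁,x₂}, {x₁,x₃}, {x₂,x₃}, X }

Trace:
Begin from { {}, {x₁,x₃}, {x₂,x₃}, X } (that is, 𝒜 plus ∅ and X).
Pass 1 (2 new):
  {x₁}  = ᶜ of {x₂,x₃}
  {x₂}  = ᶜ of {x₁,x₃}
Pass 2. New:
  {x₁,x₂}  = {x₂} ∪ {x₁}
Pass 3. New:
  {x₃}  = ᶜ of {x₁,x₂}
After Pass 4 the family is unchanged; done.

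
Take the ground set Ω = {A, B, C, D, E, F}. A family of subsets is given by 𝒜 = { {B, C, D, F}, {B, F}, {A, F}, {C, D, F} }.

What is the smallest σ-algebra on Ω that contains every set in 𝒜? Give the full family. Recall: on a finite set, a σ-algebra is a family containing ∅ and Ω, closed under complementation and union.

Begin from { {}, {A, F}, {B, F}, {C, D, F}, {B, C, D, F}, Ω } (that is, 𝒜 plus ∅ and Ω).
Step 1: 7 new —
  {A, E}  = complement {B, C, D, F}
  {A, B, E}  = complement {C, D, F}
  {A, B, F}  = {A, F} ∪ {B, F}
  {A, C, D, E}  = complement {B, F}
  {A, C, D, F}  = {A, F} ∪ {C, D, F}
  {B, C, D, E}  = complement {A, F}
  {A, B, C, D, F}  = {B, C, D, F} ∪ {A, F}
  — 13 sets.
Step 2: +8 →
  {E}  = complement {A, B, C, D, F}
  {B, E}  = complement {A, C, D, F}
  {A, E, F}  = {A, F} ∪ {A, E}
  {C, D, E}  = complement {A, B, F}
  {A, B, E, F}  = {A, F} ∪ {A, B, E}
  {A, B, C, D, E}  = {B, C, D, E} ∪ {A, B, E}
  {A, C, D, E, F}  = {A, F} ∪ {A, C, D, E}
  {B, C, D, E, F}  = {B, F} ∪ {B, C, D, E}
  — 21 sets.
Step 3: 7 new —
  {A}  = complement {B, C, D, E, F}
  {B}  = complement {A, C, D, E, F}
  {F}  = complement {A, B, C, D, E}
  {C, D}  = complement {A, B, E, F}
  {B, C, D}  = complement {A, E, F}
  {B, E, F}  = {B, E} ∪ {B, F}
  {C, D, E, F}  = {C, D, E} ∪ {C, D, F}
  — 28 sets.
Step 4: +4 →
  {A, B}  = complement {C, D, E, F}
  {E, F}  = {F} ∪ {E}
  {A, C, D}  = complement {B, E, F}
  {A, B, C, D}  = {B, C, D} ∪ {A}
  — 32 sets.
Step 5: closed — nothing new.

|σ(𝒜)| = 32.  σ(𝒜) = { {}, {A}, {B}, {E}, {F}, {A, B}, {A, E}, {A, F}, {B, E}, {B, F}, {C, D}, {E, F}, {A, B, E}, {A, B, F}, {A, C, D}, {A, E, F}, {B, C, D}, {B, E, F}, {C, D, E}, {C, D, F}, {A, B, C, D}, {A, B, E, F}, {A, C, D, E}, {A, C, D, F}, {B, C, D, E}, {B, C, D, F}, {C, D, E, F}, {A, B, C, D, E}, {A, B, C, D, F}, {A, C, D, E, F}, {B, C, D, E, F}, Ω }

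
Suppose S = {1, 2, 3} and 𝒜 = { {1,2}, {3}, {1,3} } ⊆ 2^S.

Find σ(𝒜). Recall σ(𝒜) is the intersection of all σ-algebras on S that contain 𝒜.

Answer: σ(𝒜) = { {}, {1}, {2}, {3}, {1,2}, {1,3}, {2,3}, S }

Derivation:
Start: 𝒜 ∪ {∅, S} = { {}, {3}, {1,2}, {1,3}, S }.
Round 1. New:
  {2}  = S∖{1,3}
  (now 6)
Round 2 adds 1:
  {2,3}  = {3} ∪ {2}
  (now 7)
Round 3 adds 1:
  {1}  = S∖{2,3}
  (now 8)
After Round 4 the family is unchanged; done.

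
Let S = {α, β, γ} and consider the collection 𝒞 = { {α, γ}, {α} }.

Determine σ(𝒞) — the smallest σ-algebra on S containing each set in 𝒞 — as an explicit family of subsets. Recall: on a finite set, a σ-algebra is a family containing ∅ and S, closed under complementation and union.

Start: 𝒞 ∪ {∅, S} = { {}, {α}, {α, γ}, S }.
Iteration 1 adds 2:
  {β}  = ᶜ of {α, γ}
  {β, γ}  = ᶜ of {α}
  [6 total]
Iteration 2 (1 new):
  {α, β}  = {β} ∪ {α}
  [7 total]
Iteration 3. New:
  {γ}  = ᶜ of {α, β}
  [8 total]
Iteration 4 adds nothing — fixpoint reached.

Hence σ(𝒞) has 8 members: { {}, {α}, {β}, {γ}, {α, β}, {α, γ}, {β, γ}, S }.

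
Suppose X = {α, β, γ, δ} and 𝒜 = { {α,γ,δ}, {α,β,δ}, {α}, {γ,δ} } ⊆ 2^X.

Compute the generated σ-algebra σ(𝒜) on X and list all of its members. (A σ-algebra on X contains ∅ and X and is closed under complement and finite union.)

Seed the family with 𝒜 together with ∅ and X: { {}, {α}, {γ,δ}, {α,β,δ}, {α,γ,δ}, X }.
Pass 1 (4 new):
  {β}  = ᶜ of {α,γ,δ}
  {γ}  = ᶜ of {α,β,δ}
  {α,β}  = ᶜ of {γ,δ}
  {β,γ,δ}  = ᶜ of {α}
  — 10 sets.
Pass 2: 3 new —
  {α,γ}  = {γ} ∪ {α}
  {β,γ}  = {β} ∪ {γ}
  {α,β,γ}  = {α,β} ∪ {γ}
  — 13 sets.
Pass 3 adds 3:
  {δ}  = ᶜ of {α,β,γ}
  {α,δ}  = ᶜ of {β,γ}
  {β,δ}  = ᶜ of {α,γ}
  — 16 sets.
Pass 4: closed — nothing new.

Therefore σ(𝒜) = { {}, {α}, {β}, {γ}, {δ}, {α,β}, {α,γ}, {α,δ}, {β,γ}, {β,δ}, {γ,δ}, {α,β,γ}, {α,β,δ}, {α,γ,δ}, {β,γ,δ}, X } (|σ(𝒜)| = 16).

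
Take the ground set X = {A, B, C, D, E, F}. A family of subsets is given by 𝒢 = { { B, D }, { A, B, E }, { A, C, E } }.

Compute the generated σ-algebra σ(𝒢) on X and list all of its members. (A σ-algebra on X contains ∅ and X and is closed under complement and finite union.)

Take S₀ = 𝒢 ∪ {∅, X} = { {}, { B, D }, { A, B, E }, { A, C, E }, X }.
Pass 1: 6 new —
  { B, D, F }  = { A, C, E }ᶜ
  { C, D, F }  = { A, B, E }ᶜ
  { A, B, C, E }  = { A, B, E } ∪ { A, C, E }
  { A, B, D, E }  = { A, B, E } ∪ { B, D }
  { A, C, E, F }  = { B, D }ᶜ
  { A, B, C, D, E }  = { A, C, E } ∪ { B, D }
  (now 11)
Pass 2 adds 7:
  { F }  = { A, B, C, D, E }ᶜ
  { C, F }  = { A, B, D, E }ᶜ
  { D, F }  = { A, B, C, E }ᶜ
  { B, C, D, F }  = { B, D, F } ∪ { C, D, F }
  { A, B, C, E, F }  = { A, C, E, F } ∪ { A, B, E }
  { A, B, D, E, F }  = { B, D, F } ∪ { A, B, D, E }
  { A, C, D, E, F }  = { A, C, E, F } ∪ { C, D, F }
  (now 18)
Pass 3 (5 new):
  { B }  = { A, C, D, E, F }ᶜ
  { C }  = { A, B, D, E, F }ᶜ
  { D }  = { A, B, C, E, F }ᶜ
  { A, E }  = { B, C, D, F }ᶜ
  { A, B, E, F }  = { A, B, E } ∪ { F }
  (now 23)
Pass 4: 9 new —
  { B, C }  = { B } ∪ { C }
  { B, F }  = { B } ∪ { F }
  { C, D }  = { A, B, E, F }ᶜ
  { A, D, E }  = { A, E } ∪ { D }
  { A, E, F }  = { F } ∪ { A, E }
  { B, C, D }  = { C } ∪ { B, D }
  { B, C, F }  = { B } ∪ { C, F }
  { A, C, D, E }  = { A, C, E } ∪ { D }
  { A, D, E, F }  = { A, E } ∪ { D, F }
  (now 32)
Pass 5: closed — nothing new.

σ(𝒢) = { {}, { B }, { C }, { D }, { F }, { A, E }, { B, C }, { B, D }, { B, F }, { C, D }, { C, F }, { D, F }, { A, B, E }, { A, C, E }, { A, D, E }, { A, E, F }, { B, C, D }, { B, C, F }, { B, D, F }, { C, D, F }, { A, B, C, E }, { A, B, D, E }, { A, B, E, F }, { A, C, D, E }, { A, C, E, F }, { A, D, E, F }, { B, C, D, F }, { A, B, C, D, E }, { A, B, C, E, F }, { A, B, D, E, F }, { A, C, D, E, F }, X }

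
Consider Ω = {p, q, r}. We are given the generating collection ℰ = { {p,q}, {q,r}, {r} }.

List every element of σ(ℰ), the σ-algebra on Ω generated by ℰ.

|σ(ℰ)| = 8.  σ(ℰ) = { {}, {p}, {q}, {r}, {p,q}, {p,r}, {q,r}, Ω }

Derivation:
Seed the family with ℰ together with ∅ and Ω: { {}, {r}, {p,q}, {q,r}, Ω }.
Pass 1: +1 →
  {p}  = complement {q,r}
  [6 total]
Pass 2. New:
  {p,r}  = {r} ∪ {p}
  [7 total]
Pass 3 (1 new):
  {q}  = complement {p,r}
  [8 total]
Pass 4: closed — nothing new.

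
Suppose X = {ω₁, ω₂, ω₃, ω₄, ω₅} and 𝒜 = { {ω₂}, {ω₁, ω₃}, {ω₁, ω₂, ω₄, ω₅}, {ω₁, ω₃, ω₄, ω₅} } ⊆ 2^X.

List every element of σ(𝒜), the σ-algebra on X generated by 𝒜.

Take S₀ = 𝒜 ∪ {∅, X} = { {}, {ω₂}, {ω₁, ω₃}, {ω₁, ω₂, ω₄, ω₅}, {ω₁, ω₃, ω₄, ω₅}, X }.
Iteration 1: 3 new —
  {ω₃}  = complement {ω₁, ω₂, ω₄, ω₅}
  {ω₁, ω₂, ω₃}  = {ω₁, ω₃} ∪ {ω₂}
  {ω₂, ω₄, ω₅}  = complement {ω₁, ω₃}
  |family| = 9
Iteration 2. New:
  {ω₂, ω₃}  = {ω₂} ∪ {ω₃}
  {ω₄, ω₅}  = complement {ω₁, ω₂, ω₃}
  {ω₂, ω₃, ω₄, ω₅}  = {ω₃} ∪ {ω₂, ω₄, ω₅}
  |family| = 12
Iteration 3: 3 new —
  {ω₁}  = complement {ω₂, ω₃, ω₄, ω₅}
  {ω₁, ω₄, ω₅}  = complement {ω₂, ω₃}
  {ω₃, ω₄, ω₅}  = {ω₄, ω₅} ∪ {ω₃}
  |family| = 15
Iteration 4: 1 new —
  {ω₁, ω₂}  = complement {ω₃, ω₄, ω₅}
  |family| = 16
After Iteration 5 the family is unchanged; done.

Therefore σ(𝒜) = { {}, {ω₁}, {ω₂}, {ω₃}, {ω₁, ω₂}, {ω₁, ω₃}, {ω₂, ω₃}, {ω₄, ω₅}, {ω₁, ω₂, ω₃}, {ω₁, ω₄, ω₅}, {ω₂, ω₄, ω₅}, {ω₃, ω₄, ω₅}, {ω₁, ω₂, ω₄, ω₅}, {ω₁, ω₃, ω₄, ω₅}, {ω₂, ω₃, ω₄, ω₅}, X } (|σ(𝒜)| = 16).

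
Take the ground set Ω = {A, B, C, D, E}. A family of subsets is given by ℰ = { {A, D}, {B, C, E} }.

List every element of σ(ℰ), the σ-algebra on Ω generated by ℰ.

Initial family (4 sets): { {}, {A, D}, {B, C, E}, Ω }.
Pass 1: already closed under ᶜ and ∪.

Hence σ(ℰ) has 4 members: { {}, {A, D}, {B, C, E}, Ω }.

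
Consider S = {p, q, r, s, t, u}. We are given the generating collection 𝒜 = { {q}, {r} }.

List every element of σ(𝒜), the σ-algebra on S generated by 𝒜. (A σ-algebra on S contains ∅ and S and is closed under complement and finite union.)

Begin from { {}, {q}, {r}, S } (that is, 𝒜 plus ∅ and S).
Step 1. New:
  {q,r}  = {r} ∪ {q}
  {p,q,s,t,u}  = complement {r}
  {p,r,s,t,u}  = complement {q}
  |family| = 7
Step 2: +1 →
  {p,s,t,u}  = complement {q,r}
  |family| = 8
Step 3 adds nothing — fixpoint reached.

|σ(𝒜)| = 8.  σ(𝒜) = { {}, {q}, {r}, {q,r}, {p,s,t,u}, {p,q,s,t,u}, {p,r,s,t,u}, S }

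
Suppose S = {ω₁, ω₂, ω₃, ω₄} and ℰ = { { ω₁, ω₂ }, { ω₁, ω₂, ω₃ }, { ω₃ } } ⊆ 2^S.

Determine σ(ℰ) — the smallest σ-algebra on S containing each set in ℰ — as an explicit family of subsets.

Start: ℰ ∪ {∅, S} = { {}, { ω₃ }, { ω₁, ω₂ }, { ω₁, ω₂, ω₃ }, S }.
Round 1 (3 new):
  { ω₄ }  = S∖{ ω₁, ω₂, ω₃ }
  { ω₃, ω₄ }  = S∖{ ω₁, ω₂ }
  { ω₁, ω₂, ω₄ }  = S∖{ ω₃ }
  (now 8)
Round 2: closed — nothing new.

Therefore σ(ℰ) = { {}, { ω₃ }, { ω₄ }, { ω₁, ω₂ }, { ω₃, ω₄ }, { ω₁, ω₂, ω₃ }, { ω₁, ω₂, ω₄ }, S } (|σ(ℰ)| = 8).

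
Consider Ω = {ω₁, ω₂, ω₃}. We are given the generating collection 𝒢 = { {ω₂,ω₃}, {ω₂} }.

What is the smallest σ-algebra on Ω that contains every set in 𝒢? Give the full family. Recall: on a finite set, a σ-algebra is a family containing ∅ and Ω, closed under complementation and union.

Begin from { {}, {ω₂}, {ω₂,ω₃}, Ω } (that is, 𝒢 plus ∅ and Ω).
Pass 1. New:
  {ω₁}  = Ω∖{ω₂,ω₃}
  {ω₁,ω₃}  = Ω∖{ω₂}
  |family| = 6
Pass 2: 1 new —
  {ω₁,ω₂}  = {ω₂} ∪ {ω₁}
  |family| = 7
Pass 3. New:
  {ω₃}  = Ω∖{ω₁,ω₂}
  |family| = 8
Pass 4: no new sets; the family is a σ-algebra.

Hence σ(𝒢) has 8 members: { {}, {ω₁}, {ω₂}, {ω₃}, {ω₁,ω₂}, {ω₁,ω₃}, {ω₂,ω₃}, Ω }.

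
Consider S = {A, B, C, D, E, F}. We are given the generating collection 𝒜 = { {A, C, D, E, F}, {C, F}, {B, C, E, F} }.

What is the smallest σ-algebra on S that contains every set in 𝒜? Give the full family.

Initial family (5 sets): { {}, {C, F}, {B, C, E, F}, {A, C, D, E, F}, S }.
Iteration 1 (3 new):
  {B}  = complement {A, C, D, E, F}
  {A, D}  = complement {B, C, E, F}
  {A, B, D, E}  = complement {C, F}
  |family| = 8
Iteration 2: 3 new —
  {A, B, D}  = {B} ∪ {A, D}
  {B, C, F}  = {C, F} ∪ {B}
  {A, C, D, F}  = {C, F} ∪ {A, D}
  |family| = 11
Iteration 3: +4 →
  {B, E}  = complement {A, C, D, F}
  {A, D, E}  = complement {B, C, F}
  {C, E, F}  = complement {A, B, D}
  {A, B, C, D, F}  = {A, D} ∪ {B, C, F}
  |family| = 15
Iteration 4: +1 →
  {E}  = complement {A, B, C, D, F}
  |family| = 16
Iteration 5: stable.

Hence σ(𝒜) has 16 members: { {}, {B}, {E}, {A, D}, {B, E}, {C, F}, {A, B, D}, {A, D, E}, {B, C, F}, {C, E, F}, {A, B, D, E}, {A, C, D, F}, {B, C, E, F}, {A, B, C, D, F}, {A, C, D, E, F}, S }.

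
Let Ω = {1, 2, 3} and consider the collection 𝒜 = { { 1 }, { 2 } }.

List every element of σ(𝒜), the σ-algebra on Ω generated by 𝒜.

σ(𝒜) (8 sets): { {  }, { 1 }, { 2 }, { 3 }, { 1, 2 }, { 1, 3 }, { 2, 3 }, Ω }

Trace:
Start: 𝒜 ∪ {∅, Ω} = { {  }, { 1 }, { 2 }, Ω }.
Round 1: +3 →
  { 1, 2 }  = { 1 } ∪ { 2 }
  { 1, 3 }  = Ω∖{ 2 }
  { 2, 3 }  = Ω∖{ 1 }
  |family| = 7
Round 2 (1 new):
  { 3 }  = Ω∖{ 1, 2 }
  |family| = 8
Round 3: closed — nothing new.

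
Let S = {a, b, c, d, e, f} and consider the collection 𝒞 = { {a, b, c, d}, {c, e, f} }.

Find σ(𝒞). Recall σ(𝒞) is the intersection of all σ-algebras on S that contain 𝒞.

σ(𝒞) (8 sets): { {}, {c}, {e, f}, {a, b, d}, {c, e, f}, {a, b, c, d}, {a, b, d, e, f}, S }

Working:
Take S₀ = 𝒞 ∪ {∅, S} = { {}, {c, e, f}, {a, b, c, d}, S }.
Iteration 1: 2 new —
  {e, f}  = ᶜ of {a, b, c, d}
  {a, b, d}  = ᶜ of {c, e, f}
  (now 6)
Iteration 2 adds 1:
  {a, b, d, e, f}  = {e, f} ∪ {a, b, d}
  (now 7)
Iteration 3 adds 1:
  {c}  = ᶜ of {a, b, d, e, f}
  (now 8)
Iteration 4: closed — nothing new.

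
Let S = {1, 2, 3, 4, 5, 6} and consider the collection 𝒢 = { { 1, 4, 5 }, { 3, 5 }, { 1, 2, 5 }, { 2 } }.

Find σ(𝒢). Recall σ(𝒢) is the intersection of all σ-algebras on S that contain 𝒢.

Begin from { ∅, { 2 }, { 3, 5 }, { 1, 2, 5 }, { 1, 4, 5 }, S } (that is, 𝒢 plus ∅ and S).
Step 1 adds 8:
  { 2, 3, 5 }  = { 3, 5 } ∪ { 2 }
  { 2, 3, 6 }  = { 1, 4, 5 }ᶜ
  { 3, 4, 6 }  = { 1, 2, 5 }ᶜ
  { 1, 2, 3, 5 }  = { 1, 2, 5 } ∪ { 3, 5 }
  { 1, 2, 4, 5 }  = { 1, 4, 5 } ∪ { 1, 2, 5 }
  { 1, 2, 4, 6 }  = { 3, 5 }ᶜ
  { 1, 3, 4, 5 }  = { 1, 4, 5 } ∪ { 3, 5 }
  { 1, 3, 4, 5, 6 }  = { 2 }ᶜ
  — 14 sets.
Step 2: 12 new —
  { 2, 6 }  = { 1, 3, 4, 5 }ᶜ
  { 3, 6 }  = { 1, 2, 4, 5 }ᶜ
  { 4, 6 }  = { 1, 2, 3, 5 }ᶜ
  { 1, 4, 6 }  = { 2, 3, 5 }ᶜ
  { 2, 3, 4, 6 }  = { 2, 3, 6 } ∪ { 3, 4, 6 }
  { 2, 3, 5, 6 }  = { 2, 3, 6 } ∪ { 2, 3, 5 }
  { 3, 4, 5, 6 }  = { 3, 5 } ∪ { 3, 4, 6 }
  { 1, 2, 3, 4, 5 }  = { 1, 4, 5 } ∪ { 2, 3, 5 }
  { 1, 2, 3, 4, 6 }  = { 1, 2, 4, 6 } ∪ { 2, 3, 6 }
  { 1, 2, 3, 5, 6 }  = { 2, 3, 6 } ∪ { 1, 2, 5 }
  { 1, 2, 4, 5, 6 }  = { 1, 4, 5 } ∪ { 1, 2, 4, 6 }
  { 2, 3, 4, 5, 6 }  = { 2, 3, 5 } ∪ { 3, 4, 6 }
  — 26 sets.
Step 3 (13 new):
  { 1 }  = { 2, 3, 4, 5, 6 }ᶜ
  { 3 }  = { 1, 2, 4, 5, 6 }ᶜ
  { 4 }  = { 1, 2, 3, 5, 6 }ᶜ
  { 5 }  = { 1, 2, 3, 4, 6 }ᶜ
  { 6 }  = { 1, 2, 3, 4, 5 }ᶜ
  { 1, 2 }  = { 3, 4, 5, 6 }ᶜ
  { 1, 4 }  = { 2, 3, 5, 6 }ᶜ
  { 1, 5 }  = { 2, 3, 4, 6 }ᶜ
  { 2, 4, 6 }  = { 2 } ∪ { 4, 6 }
  { 3, 5, 6 }  = { 3, 5 } ∪ { 3, 6 }
  { 1, 2, 5, 6 }  = { 2, 6 } ∪ { 1, 2, 5 }
  { 1, 3, 4, 6 }  = { 1, 4, 6 } ∪ { 3, 4, 6 }
  { 1, 4, 5, 6 }  = { 1, 4, 6 } ∪ { 1, 4, 5 }
  — 39 sets.
Step 4: 22 new —
  { 1, 3 }  = { 3 } ∪ { 1 }
  { 1, 6 }  = { 1 } ∪ { 6 }
  { 2, 3 }  = { 1, 4, 5, 6 }ᶜ
  { 2, 4 }  = { 2 } ∪ { 4 }
  { 2, 5 }  = { 1, 3, 4, 6 }ᶜ
  { 3, 4 }  = { 1, 2, 5, 6 }ᶜ
  { 4, 5 }  = { 4 } ∪ { 5 }
  { 5, 6 }  = { 6 } ∪ { 5 }
  { 1, 2, 3 }  = { 1, 2 } ∪ { 3 }
  { 1, 2, 4 }  = { 3, 5, 6 }ᶜ
  { 1, 2, 6 }  = { 1, 2 } ∪ { 2, 6 }
  { 1, 3, 4 }  = { 3 } ∪ { 1, 4 }
  { 1, 3, 5 }  = { 2, 4, 6 }ᶜ
  { 1, 3, 6 }  = { 3, 6 } ∪ { 1 }
  { 1, 5, 6 }  = { 1, 5 } ∪ { 6 }
  { 2, 5, 6 }  = { 2, 6 } ∪ { 5 }
  { 3, 4, 5 }  = { 3, 5 } ∪ { 4 }
  { 4, 5, 6 }  = { 4, 6 } ∪ { 5 }
  { 1, 2, 3, 6 }  = { 1, 2 } ∪ { 2, 3, 6 }
  { 1, 3, 5, 6 }  = { 3, 6 } ∪ { 1, 5 }
  { 2, 3, 4, 5 }  = { 4 } ∪ { 2, 3, 5 }
  { 2, 4, 5, 6 }  = { 2, 4, 6 } ∪ { 5 }
  — 61 sets.
Step 5. New:
  { 2, 3, 4 }  = { 1, 5, 6 }ᶜ
  { 2, 4, 5 }  = { 1, 3, 6 }ᶜ
  { 1, 2, 3, 4 }  = { 5, 6 }ᶜ
  — 64 sets.
After Step 6 the family is unchanged; done.

σ(𝒢) = { ∅, { 1 }, { 2 }, { 3 }, { 4 }, { 5 }, { 6 }, { 1, 2 }, { 1, 3 }, { 1, 4 }, { 1, 5 }, { 1, 6 }, { 2, 3 }, { 2, 4 }, { 2, 5 }, { 2, 6 }, { 3, 4 }, { 3, 5 }, { 3, 6 }, { 4, 5 }, { 4, 6 }, { 5, 6 }, { 1, 2, 3 }, { 1, 2, 4 }, { 1, 2, 5 }, { 1, 2, 6 }, { 1, 3, 4 }, { 1, 3, 5 }, { 1, 3, 6 }, { 1, 4, 5 }, { 1, 4, 6 }, { 1, 5, 6 }, { 2, 3, 4 }, { 2, 3, 5 }, { 2, 3, 6 }, { 2, 4, 5 }, { 2, 4, 6 }, { 2, 5, 6 }, { 3, 4, 5 }, { 3, 4, 6 }, { 3, 5, 6 }, { 4, 5, 6 }, { 1, 2, 3, 4 }, { 1, 2, 3, 5 }, { 1, 2, 3, 6 }, { 1, 2, 4, 5 }, { 1, 2, 4, 6 }, { 1, 2, 5, 6 }, { 1, 3, 4, 5 }, { 1, 3, 4, 6 }, { 1, 3, 5, 6 }, { 1, 4, 5, 6 }, { 2, 3, 4, 5 }, { 2, 3, 4, 6 }, { 2, 3, 5, 6 }, { 2, 4, 5, 6 }, { 3, 4, 5, 6 }, { 1, 2, 3, 4, 5 }, { 1, 2, 3, 4, 6 }, { 1, 2, 3, 5, 6 }, { 1, 2, 4, 5, 6 }, { 1, 3, 4, 5, 6 }, { 2, 3, 4, 5, 6 }, S }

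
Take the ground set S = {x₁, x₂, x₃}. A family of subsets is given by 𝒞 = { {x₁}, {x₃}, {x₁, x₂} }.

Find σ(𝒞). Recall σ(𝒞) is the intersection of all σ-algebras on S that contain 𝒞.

Answer: σ(𝒞) = { {}, {x₁}, {x₂}, {x₃}, {x₁, x₂}, {x₁, x₃}, {x₂, x₃}, S }

Derivation:
Take S₀ = 𝒞 ∪ {∅, S} = { {}, {x₁}, {x₃}, {x₁, x₂}, S }.
Iteration 1. New:
  {x₁, x₃}  = {x₃} ∪ {x₁}
  {x₂, x₃}  = S∖{x₁}
  |family| = 7
Iteration 2. New:
  {x₂}  = S∖{x₁, x₃}
  |family| = 8
Iteration 3: closed — nothing new.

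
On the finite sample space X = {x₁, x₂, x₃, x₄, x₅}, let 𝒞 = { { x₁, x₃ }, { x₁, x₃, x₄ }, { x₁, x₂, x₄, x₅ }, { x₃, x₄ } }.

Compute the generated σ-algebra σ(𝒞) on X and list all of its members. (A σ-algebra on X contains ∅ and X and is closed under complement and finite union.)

Initial family (6 sets): { ∅, { x₁, x₃ }, { x₃, x₄ }, { x₁, x₃, x₄ }, { x₁, x₂, x₄, x₅ }, X }.
Pass 1. New:
  { x₃ }  = complement { x₁, x₂, x₄, x₅ }
  { x₂, x₅ }  = complement { x₁, x₃, x₄ }
  { x₁, x₂, x₅ }  = complement { x₃, x₄ }
  { x₂, x₄, x₅ }  = complement { x₁, x₃ }
  — 10 sets.
Pass 2 (3 new):
  { x₂, x₃, x₅ }  = { x₂, x₅ } ∪ { x₃ }
  { x₁, x₂, x₃, x₅ }  = { x₂, x₅ } ∪ { x₁, x₃ }
  { x₂, x₃, x₄, x₅ }  = { x₂, x₅ } ∪ { x₃, x₄ }
  — 13 sets.
Pass 3: 3 new —
  { x₁ }  = complement { x₂, x₃, x₄, x₅ }
  { x₄ }  = complement { x₁, x₂, x₃, x₅ }
  { x₁, x₄ }  = complement { x₂, x₃, x₅ }
  — 16 sets.
Pass 4: no new sets; the family is a σ-algebra.

Hence σ(𝒞) has 16 members: { ∅, { x₁ }, { x₃ }, { x₄ }, { x₁, x₃ }, { x₁, x₄ }, { x₂, x₅ }, { x₃, x₄ }, { x₁, x₂, x₅ }, { x₁, x₃, x₄ }, { x₂, x₃, x₅ }, { x₂, x₄, x₅ }, { x₁, x₂, x₃, x₅ }, { x₁, x₂, x₄, x₅ }, { x₂, x₃, x₄, x₅ }, X }.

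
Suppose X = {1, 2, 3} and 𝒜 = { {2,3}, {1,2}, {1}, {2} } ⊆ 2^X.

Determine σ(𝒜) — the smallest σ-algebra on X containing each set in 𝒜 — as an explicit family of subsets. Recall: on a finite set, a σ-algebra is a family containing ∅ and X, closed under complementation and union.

Start: 𝒜 ∪ {∅, X} = { ∅, {1}, {2}, {1,2}, {2,3}, X }.
Step 1: +2 →
  {3}  = ᶜ of {1,2}
  {1,3}  = ᶜ of {2}
  |family| = 8
Step 2: no new sets; the family is a σ-algebra.

Hence σ(𝒜) has 8 members: { ∅, {1}, {2}, {3}, {1,2}, {1,3}, {2,3}, X }.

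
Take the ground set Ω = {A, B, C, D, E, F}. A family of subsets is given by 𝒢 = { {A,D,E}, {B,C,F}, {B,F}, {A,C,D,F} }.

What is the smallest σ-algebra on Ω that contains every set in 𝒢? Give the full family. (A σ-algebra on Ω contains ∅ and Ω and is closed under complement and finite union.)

Answer: σ(𝒢) = { {}, {B}, {C}, {E}, {F}, {A,D}, {B,C}, {B,E}, {B,F}, {C,E}, {C,F}, {E,F}, {A,B,D}, {A,C,D}, {A,D,E}, {A,D,F}, {B,C,E}, {B,C,F}, {B,E,F}, {C,E,F}, {A,B,C,D}, {A,B,D,E}, {A,B,D,F}, {A,C,D,E}, {A,C,D,F}, {A,D,E,F}, {B,C,E,F}, {A,B,C,D,E}, {A,B,C,D,F}, {A,B,D,E,F}, {A,C,D,E,F}, Ω }

Derivation:
Start: 𝒢 ∪ {∅, Ω} = { {}, {B,F}, {A,D,E}, {B,C,F}, {A,C,D,F}, Ω }.
Pass 1 adds 5:
  {B,E}  = Ω∖{A,C,D,F}
  {A,C,D,E}  = Ω∖{B,F}
  {A,B,C,D,F}  = {A,C,D,F} ∪ {B,C,F}
  {A,B,D,E,F}  = {A,D,E} ∪ {B,F}
  {A,C,D,E,F}  = {A,D,E} ∪ {A,C,D,F}
Pass 2 adds 7:
  {B}  = Ω∖{A,C,D,E,F}
  {C}  = Ω∖{A,B,D,E,F}
  {E}  = Ω∖{A,B,C,D,F}
  {B,E,F}  = {B,E} ∪ {B,F}
  {A,B,D,E}  = {A,D,E} ∪ {B,E}
  {B,C,E,F}  = {B,E} ∪ {B,C,F}
  {A,B,C,D,E}  = {B,E} ∪ {A,C,D,E}
Pass 3: 7 new —
  {F}  = Ω∖{A,B,C,D,E}
  {A,D}  = Ω∖{B,C,E,F}
  {B,C}  = {C} ∪ {B}
  {C,E}  = {C} ∪ {E}
  {C,F}  = Ω∖{A,B,D,E}
  {A,C,D}  = Ω∖{B,E,F}
  {B,C,E}  = {C} ∪ {B,E}
Pass 4. New:
  {E,F}  = {F} ∪ {E}
  {A,B,D}  = {B} ∪ {A,D}
  {A,D,F}  = Ω∖{B,C,E}
  {C,E,F}  = {F} ∪ {C,E}
  {A,B,C,D}  = {B} ∪ {A,C,D}
  {A,B,D,F}  = Ω∖{C,E}
  {A,D,E,F}  = Ω∖{B,C}
After Pass 5 the family is unchanged; done.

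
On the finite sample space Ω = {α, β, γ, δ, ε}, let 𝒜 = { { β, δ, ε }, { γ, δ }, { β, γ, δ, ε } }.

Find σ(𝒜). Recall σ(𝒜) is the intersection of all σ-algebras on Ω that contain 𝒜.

Take S₀ = 𝒜 ∪ {∅, Ω} = { {}, { γ, δ }, { β, δ, ε }, { β, γ, δ, ε }, Ω }.
Iteration 1. New:
  { α }  = { β, γ, δ, ε }ᶜ
  { α, γ }  = { β, δ, ε }ᶜ
  { α, β, ε }  = { γ, δ }ᶜ
Iteration 2. New:
  { α, γ, δ }  = { γ, δ } ∪ { α, γ }
  { α, β, γ, ε }  = { α, β, ε } ∪ { α, γ }
  { α, β, δ, ε }  = { α, β, ε } ∪ { β, δ, ε }
Iteration 3: 3 new —
  { γ }  = { α, β, δ, ε }ᶜ
  { δ }  = { α, β, γ, ε }ᶜ
  { β, ε }  = { α, γ, δ }ᶜ
Iteration 4 (2 new):
  { α, δ }  = { δ } ∪ { α }
  { β, γ, ε }  = { γ } ∪ { β, ε }
Iteration 5: no new sets; the family is a σ-algebra.

Hence σ(𝒜) has 16 members: { {}, { α }, { γ }, { δ }, { α, γ }, { α, δ }, { β, ε }, { γ, δ }, { α, β, ε }, { α, γ, δ }, { β, γ, ε }, { β, δ, ε }, { α, β, γ, ε }, { α, β, δ, ε }, { β, γ, δ, ε }, Ω }.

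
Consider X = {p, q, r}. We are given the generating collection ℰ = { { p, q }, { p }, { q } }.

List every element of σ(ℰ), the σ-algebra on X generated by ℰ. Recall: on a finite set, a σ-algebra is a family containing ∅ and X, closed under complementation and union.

σ(ℰ) (8 sets): { {  }, { p }, { q }, { r }, { p, q }, { p, r }, { q, r }, X }

Check:
Take S₀ = ℰ ∪ {∅, X} = { {  }, { p }, { q }, { p, q }, X }.
Pass 1: 3 new —
  { r }  = complement { p, q }
  { p, r }  = complement { q }
  { q, r }  = complement { p }
  |family| = 8
Pass 2: already closed under ᶜ and ∪.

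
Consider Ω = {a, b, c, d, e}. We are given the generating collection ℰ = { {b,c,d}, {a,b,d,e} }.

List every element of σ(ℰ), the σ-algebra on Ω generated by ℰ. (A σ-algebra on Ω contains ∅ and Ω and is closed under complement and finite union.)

Answer: σ(ℰ) = { ∅, {c}, {a,e}, {b,d}, {a,c,e}, {b,c,d}, {a,b,d,e}, Ω }

Check:
Take S₀ = ℰ ∪ {∅, Ω} = { ∅, {b,c,d}, {a,b,d,e}, Ω }.
Step 1: +2 →
  {c}  = Ω∖{a,b,d,e}
  {a,e}  = Ω∖{b,c,d}
  |family| = 6
Step 2. New:
  {a,c,e}  = {c} ∪ {a,e}
  |family| = 7
Step 3: 1 new —
  {b,d}  = Ω∖{a,c,e}
  |family| = 8
After Step 4 the family is unchanged; done.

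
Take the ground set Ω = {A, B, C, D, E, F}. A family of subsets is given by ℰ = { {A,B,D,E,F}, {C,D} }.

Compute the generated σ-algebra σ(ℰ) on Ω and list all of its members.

|σ(ℰ)| = 8.  σ(ℰ) = { {}, {C}, {D}, {C,D}, {A,B,E,F}, {A,B,C,E,F}, {A,B,D,E,F}, Ω }

Working:
Start: ℰ ∪ {∅, Ω} = { {}, {C,D}, {A,B,D,E,F}, Ω }.
Pass 1: 2 new —
  {C}  = ᶜ of {A,B,D,E,F}
  {A,B,E,F}  = ᶜ of {C,D}
  (now 6)
Pass 2 adds 1:
  {A,B,C,E,F}  = {C} ∪ {A,B,E,F}
  (now 7)
Pass 3: 1 new —
  {D}  = ᶜ of {A,B,C,E,F}
  (now 8)
Pass 4: no new sets; the family is a σ-algebra.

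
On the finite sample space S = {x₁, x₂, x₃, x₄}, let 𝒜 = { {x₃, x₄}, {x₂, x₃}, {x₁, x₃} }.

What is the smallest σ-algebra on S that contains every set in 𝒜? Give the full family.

Take S₀ = 𝒜 ∪ {∅, S} = { {}, {x₁, x₃}, {x₂, x₃}, {x₃, x₄}, S }.
Iteration 1. New:
  {x₁, x₂}  = ᶜ of {x₃, x₄}
  {x₁, x₄}  = ᶜ of {x₂, x₃}
  {x₂, x₄}  = ᶜ of {x₁, x₃}
  {x₁, x₂, x₃}  = {x₂, x₃} ∪ {x₁, x₃}
  {x₁, x₃, x₄}  = {x₃, x₄} ∪ {x₁, x₃}
  {x₂, x₃, x₄}  = {x₃, x₄} ∪ {x₂, x₃}
  (now 11)
Iteration 2 (4 new):
  {x₁}  = ᶜ of {x₂, x₃, x₄}
  {x₂}  = ᶜ of {x₁, x₃, x₄}
  {x₄}  = ᶜ of {x₁, x₂, x₃}
  {x₁, x₂, x₄}  = {x₁, x₂} ∪ {x₁, x₄}
  (now 15)
Iteration 3 (1 new):
  {x₃}  = ᶜ of {x₁, x₂, x₄}
  (now 16)
Iteration 4: closed — nothing new.

Therefore σ(𝒜) = { {}, {x₁}, {x₂}, {x₃}, {x₄}, {x₁, x₂}, {x₁, x₃}, {x₁, x₄}, {x₂, x₃}, {x₂, x₄}, {x₃, x₄}, {x₁, x₂, x₃}, {x₁, x₂, x₄}, {x₁, x₃, x₄}, {x₂, x₃, x₄}, S } (|σ(𝒜)| = 16).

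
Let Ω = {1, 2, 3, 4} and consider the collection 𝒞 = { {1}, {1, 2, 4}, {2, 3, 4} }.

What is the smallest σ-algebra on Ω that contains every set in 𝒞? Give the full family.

Take S₀ = 𝒞 ∪ {∅, Ω} = { ∅, {1}, {1, 2, 4}, {2, 3, 4}, Ω }.
Round 1: 1 new —
  {3}  = complement {1, 2, 4}
  [6 total]
Round 2. New:
  {1, 3}  = {3} ∪ {1}
  [7 total]
Round 3: +1 →
  {2, 4}  = complement {1, 3}
  [8 total]
Round 4: no new sets; the family is a σ-algebra.

|σ(𝒞)| = 8.  σ(𝒞) = { ∅, {1}, {3}, {1, 3}, {2, 4}, {1, 2, 4}, {2, 3, 4}, Ω }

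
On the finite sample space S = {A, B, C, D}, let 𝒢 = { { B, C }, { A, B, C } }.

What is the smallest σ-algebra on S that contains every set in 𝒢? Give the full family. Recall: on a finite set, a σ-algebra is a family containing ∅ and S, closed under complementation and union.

Answer: σ(𝒢) = { {}, { A }, { D }, { A, D }, { B, C }, { A, B, C }, { B, C, D }, S }

Trace:
Seed the family with 𝒢 together with ∅ and S: { {}, { B, C }, { A, B, C }, S }.
Pass 1 adds 2:
  { D }  = S∖{ A, B, C }
  { A, D }  = S∖{ B, C }
  |family| = 6
Pass 2 adds 1:
  { B, C, D }  = { B, C } ∪ { D }
  |family| = 7
Pass 3. New:
  { A }  = S∖{ B, C, D }
  |family| = 8
Pass 4: already closed under ᶜ and ∪.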